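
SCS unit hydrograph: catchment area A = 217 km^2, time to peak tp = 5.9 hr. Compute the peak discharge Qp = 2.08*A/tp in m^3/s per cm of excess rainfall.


SCS formula: Qp = 2.08 * A / tp.
Qp = 2.08 * 217 / 5.9
   = 451.36 / 5.9
   = 76.5 m^3/s per cm.

76.5


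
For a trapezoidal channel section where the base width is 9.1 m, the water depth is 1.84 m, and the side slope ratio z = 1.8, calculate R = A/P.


For a trapezoidal section with side slope z:
A = (b + z*y)*y = (9.1 + 1.8*1.84)*1.84 = 22.838 m^2.
P = b + 2*y*sqrt(1 + z^2) = 9.1 + 2*1.84*sqrt(1 + 1.8^2) = 16.678 m.
R = A/P = 22.838 / 16.678 = 1.3694 m.

1.3694


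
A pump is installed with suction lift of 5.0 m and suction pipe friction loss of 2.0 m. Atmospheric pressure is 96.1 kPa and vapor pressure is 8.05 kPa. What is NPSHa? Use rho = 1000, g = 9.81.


NPSHa = p_atm/(rho*g) - z_s - hf_s - p_vap/(rho*g).
p_atm/(rho*g) = 96.1*1000 / (1000*9.81) = 9.796 m.
p_vap/(rho*g) = 8.05*1000 / (1000*9.81) = 0.821 m.
NPSHa = 9.796 - 5.0 - 2.0 - 0.821
      = 1.98 m.

1.98


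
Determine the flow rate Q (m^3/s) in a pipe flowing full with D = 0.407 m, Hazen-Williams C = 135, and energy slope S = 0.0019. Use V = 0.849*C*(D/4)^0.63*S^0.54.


For a full circular pipe, R = D/4 = 0.407/4 = 0.1017 m.
V = 0.849 * 135 * 0.1017^0.63 * 0.0019^0.54
  = 0.849 * 135 * 0.236999 * 0.033926
  = 0.9215 m/s.
Pipe area A = pi*D^2/4 = pi*0.407^2/4 = 0.1301 m^2.
Q = A * V = 0.1301 * 0.9215 = 0.1199 m^3/s.

0.1199


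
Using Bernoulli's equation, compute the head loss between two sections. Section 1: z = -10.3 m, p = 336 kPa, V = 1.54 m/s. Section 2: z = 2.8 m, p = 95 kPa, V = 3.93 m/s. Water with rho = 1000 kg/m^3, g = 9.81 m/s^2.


Total head at each section: H = z + p/(rho*g) + V^2/(2g).
H1 = -10.3 + 336*1000/(1000*9.81) + 1.54^2/(2*9.81)
   = -10.3 + 34.251 + 0.1209
   = 24.072 m.
H2 = 2.8 + 95*1000/(1000*9.81) + 3.93^2/(2*9.81)
   = 2.8 + 9.684 + 0.7872
   = 13.271 m.
h_L = H1 - H2 = 24.072 - 13.271 = 10.8 m.

10.8


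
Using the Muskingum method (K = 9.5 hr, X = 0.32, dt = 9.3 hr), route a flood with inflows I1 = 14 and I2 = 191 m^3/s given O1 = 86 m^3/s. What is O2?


Muskingum coefficients:
denom = 2*K*(1-X) + dt = 2*9.5*(1-0.32) + 9.3 = 22.22.
C0 = (dt - 2*K*X)/denom = (9.3 - 2*9.5*0.32)/22.22 = 0.1449.
C1 = (dt + 2*K*X)/denom = (9.3 + 2*9.5*0.32)/22.22 = 0.6922.
C2 = (2*K*(1-X) - dt)/denom = 0.1629.
O2 = C0*I2 + C1*I1 + C2*O1
   = 0.1449*191 + 0.6922*14 + 0.1629*86
   = 51.38 m^3/s.

51.38


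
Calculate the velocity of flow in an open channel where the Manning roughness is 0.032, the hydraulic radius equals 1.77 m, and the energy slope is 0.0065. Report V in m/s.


Manning's equation gives V = (1/n) * R^(2/3) * S^(1/2).
First, compute R^(2/3) = 1.77^(2/3) = 1.4632.
Next, S^(1/2) = 0.0065^(1/2) = 0.080623.
Then 1/n = 1/0.032 = 31.25.
V = 31.25 * 1.4632 * 0.080623 = 3.6866 m/s.

3.6866


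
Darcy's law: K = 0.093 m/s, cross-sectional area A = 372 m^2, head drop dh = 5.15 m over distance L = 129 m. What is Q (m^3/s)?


Darcy's law: Q = K * A * i, where i = dh/L.
Hydraulic gradient i = 5.15 / 129 = 0.039922.
Q = 0.093 * 372 * 0.039922
  = 1.3812 m^3/s.

1.3812


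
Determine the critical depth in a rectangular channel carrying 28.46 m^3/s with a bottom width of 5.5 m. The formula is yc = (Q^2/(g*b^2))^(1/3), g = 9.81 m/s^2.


Using yc = (Q^2 / (g * b^2))^(1/3):
Q^2 = 28.46^2 = 809.97.
g * b^2 = 9.81 * 5.5^2 = 9.81 * 30.25 = 296.75.
Q^2 / (g*b^2) = 809.97 / 296.75 = 2.7295.
yc = 2.7295^(1/3) = 1.3975 m.

1.3975


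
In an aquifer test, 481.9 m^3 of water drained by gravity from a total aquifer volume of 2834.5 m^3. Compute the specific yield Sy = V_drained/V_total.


Specific yield Sy = Volume drained / Total volume.
Sy = 481.9 / 2834.5
   = 0.17.

0.17


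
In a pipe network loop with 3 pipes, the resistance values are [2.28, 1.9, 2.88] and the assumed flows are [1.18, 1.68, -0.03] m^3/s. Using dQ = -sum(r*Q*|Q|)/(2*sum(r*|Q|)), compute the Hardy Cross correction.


Numerator terms (r*Q*|Q|): 2.28*1.18*|1.18| = 3.1747; 1.9*1.68*|1.68| = 5.3626; 2.88*-0.03*|-0.03| = -0.0026.
Sum of numerator = 8.5346.
Denominator terms (r*|Q|): 2.28*|1.18| = 2.6904; 1.9*|1.68| = 3.192; 2.88*|-0.03| = 0.0864.
2 * sum of denominator = 2 * 5.9688 = 11.9376.
dQ = -8.5346 / 11.9376 = -0.7149 m^3/s.

-0.7149


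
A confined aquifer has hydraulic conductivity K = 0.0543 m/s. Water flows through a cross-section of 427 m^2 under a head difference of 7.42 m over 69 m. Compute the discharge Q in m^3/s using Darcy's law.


Darcy's law: Q = K * A * i, where i = dh/L.
Hydraulic gradient i = 7.42 / 69 = 0.107536.
Q = 0.0543 * 427 * 0.107536
  = 2.4933 m^3/s.

2.4933


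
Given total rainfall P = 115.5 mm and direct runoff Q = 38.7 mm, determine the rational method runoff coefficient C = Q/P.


The runoff coefficient C = runoff depth / rainfall depth.
C = 38.7 / 115.5
  = 0.3351.

0.3351


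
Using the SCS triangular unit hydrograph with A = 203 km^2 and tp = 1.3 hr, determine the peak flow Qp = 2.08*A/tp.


SCS formula: Qp = 2.08 * A / tp.
Qp = 2.08 * 203 / 1.3
   = 422.24 / 1.3
   = 324.8 m^3/s per cm.

324.8


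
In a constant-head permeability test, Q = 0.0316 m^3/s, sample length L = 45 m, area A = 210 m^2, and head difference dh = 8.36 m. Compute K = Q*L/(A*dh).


From K = Q*L / (A*dh):
Numerator: Q*L = 0.0316 * 45 = 1.422.
Denominator: A*dh = 210 * 8.36 = 1755.6.
K = 1.422 / 1755.6 = 0.00081 m/s.

0.00081


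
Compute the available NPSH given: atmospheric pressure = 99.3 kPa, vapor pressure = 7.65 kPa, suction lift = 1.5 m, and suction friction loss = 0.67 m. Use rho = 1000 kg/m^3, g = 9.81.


NPSHa = p_atm/(rho*g) - z_s - hf_s - p_vap/(rho*g).
p_atm/(rho*g) = 99.3*1000 / (1000*9.81) = 10.122 m.
p_vap/(rho*g) = 7.65*1000 / (1000*9.81) = 0.78 m.
NPSHa = 10.122 - 1.5 - 0.67 - 0.78
      = 7.17 m.

7.17


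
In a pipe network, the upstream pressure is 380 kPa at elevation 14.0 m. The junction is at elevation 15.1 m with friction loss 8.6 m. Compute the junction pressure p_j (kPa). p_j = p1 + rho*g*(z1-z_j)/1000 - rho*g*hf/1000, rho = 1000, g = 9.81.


Junction pressure: p_j = p1 + rho*g*(z1 - z_j)/1000 - rho*g*hf/1000.
Elevation term = 1000*9.81*(14.0 - 15.1)/1000 = -10.791 kPa.
Friction term = 1000*9.81*8.6/1000 = 84.366 kPa.
p_j = 380 + -10.791 - 84.366 = 284.84 kPa.

284.84


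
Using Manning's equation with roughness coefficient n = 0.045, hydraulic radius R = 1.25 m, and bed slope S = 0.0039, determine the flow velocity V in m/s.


Manning's equation gives V = (1/n) * R^(2/3) * S^(1/2).
First, compute R^(2/3) = 1.25^(2/3) = 1.1604.
Next, S^(1/2) = 0.0039^(1/2) = 0.06245.
Then 1/n = 1/0.045 = 22.22.
V = 22.22 * 1.1604 * 0.06245 = 1.6104 m/s.

1.6104


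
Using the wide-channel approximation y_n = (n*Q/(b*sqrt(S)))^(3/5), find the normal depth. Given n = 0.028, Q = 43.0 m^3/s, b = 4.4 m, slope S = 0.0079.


We use the wide-channel approximation y_n = (n*Q/(b*sqrt(S)))^(3/5).
sqrt(S) = sqrt(0.0079) = 0.088882.
Numerator: n*Q = 0.028 * 43.0 = 1.204.
Denominator: b*sqrt(S) = 4.4 * 0.088882 = 0.391081.
arg = 3.0786.
y_n = 3.0786^(3/5) = 1.9634 m.

1.9634


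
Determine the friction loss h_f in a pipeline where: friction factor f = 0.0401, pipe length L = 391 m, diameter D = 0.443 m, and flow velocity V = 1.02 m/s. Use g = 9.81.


Darcy-Weisbach equation: h_f = f * (L/D) * V^2/(2g).
f * L/D = 0.0401 * 391/0.443 = 35.393.
V^2/(2g) = 1.02^2 / (2*9.81) = 1.0404 / 19.62 = 0.053 m.
h_f = 35.393 * 0.053 = 1.877 m.

1.877


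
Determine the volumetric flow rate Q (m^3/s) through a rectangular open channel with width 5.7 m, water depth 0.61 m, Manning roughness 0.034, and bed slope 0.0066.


For a rectangular channel, the cross-sectional area A = b * y = 5.7 * 0.61 = 3.48 m^2.
The wetted perimeter P = b + 2y = 5.7 + 2*0.61 = 6.92 m.
Hydraulic radius R = A/P = 3.48/6.92 = 0.5025 m.
Velocity V = (1/n)*R^(2/3)*S^(1/2) = (1/0.034)*0.5025^(2/3)*0.0066^(1/2) = 1.5102 m/s.
Discharge Q = A * V = 3.48 * 1.5102 = 5.251 m^3/s.

5.251


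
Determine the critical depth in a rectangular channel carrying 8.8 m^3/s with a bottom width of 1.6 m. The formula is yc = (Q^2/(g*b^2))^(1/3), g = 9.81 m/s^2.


Using yc = (Q^2 / (g * b^2))^(1/3):
Q^2 = 8.8^2 = 77.44.
g * b^2 = 9.81 * 1.6^2 = 9.81 * 2.56 = 25.11.
Q^2 / (g*b^2) = 77.44 / 25.11 = 3.084.
yc = 3.084^(1/3) = 1.4555 m.

1.4555


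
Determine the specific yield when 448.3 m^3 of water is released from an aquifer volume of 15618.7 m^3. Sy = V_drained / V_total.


Specific yield Sy = Volume drained / Total volume.
Sy = 448.3 / 15618.7
   = 0.0287.

0.0287


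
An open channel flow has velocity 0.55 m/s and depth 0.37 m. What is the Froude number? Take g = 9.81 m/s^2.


The Froude number is defined as Fr = V / sqrt(g*y).
g*y = 9.81 * 0.37 = 3.6297.
sqrt(g*y) = sqrt(3.6297) = 1.9052.
Fr = 0.55 / 1.9052 = 0.2887.

0.2887


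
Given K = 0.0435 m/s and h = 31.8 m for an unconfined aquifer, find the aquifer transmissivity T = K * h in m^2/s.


Transmissivity is defined as T = K * h.
T = 0.0435 * 31.8
  = 1.3833 m^2/s.

1.3833


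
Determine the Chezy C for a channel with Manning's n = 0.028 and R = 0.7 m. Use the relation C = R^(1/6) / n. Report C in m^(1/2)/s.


The Chezy coefficient relates to Manning's n through C = R^(1/6) / n.
R^(1/6) = 0.7^(1/6) = 0.942287.
C = 0.942287 / 0.028 = 33.65 m^(1/2)/s.

33.65


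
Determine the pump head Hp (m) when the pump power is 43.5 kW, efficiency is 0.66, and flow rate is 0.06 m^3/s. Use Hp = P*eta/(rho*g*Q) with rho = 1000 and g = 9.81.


Pump head formula: Hp = P * eta / (rho * g * Q).
Numerator: P * eta = 43.5 * 1000 * 0.66 = 28710.0 W.
Denominator: rho * g * Q = 1000 * 9.81 * 0.06 = 588.6.
Hp = 28710.0 / 588.6 = 48.78 m.

48.78


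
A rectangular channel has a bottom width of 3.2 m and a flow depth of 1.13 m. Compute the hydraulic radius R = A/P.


For a rectangular section:
Flow area A = b * y = 3.2 * 1.13 = 3.62 m^2.
Wetted perimeter P = b + 2y = 3.2 + 2*1.13 = 5.46 m.
Hydraulic radius R = A/P = 3.62 / 5.46 = 0.6623 m.

0.6623


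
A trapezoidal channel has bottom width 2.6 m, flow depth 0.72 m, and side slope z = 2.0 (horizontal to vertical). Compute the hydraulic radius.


For a trapezoidal section with side slope z:
A = (b + z*y)*y = (2.6 + 2.0*0.72)*0.72 = 2.909 m^2.
P = b + 2*y*sqrt(1 + z^2) = 2.6 + 2*0.72*sqrt(1 + 2.0^2) = 5.82 m.
R = A/P = 2.909 / 5.82 = 0.4998 m.

0.4998


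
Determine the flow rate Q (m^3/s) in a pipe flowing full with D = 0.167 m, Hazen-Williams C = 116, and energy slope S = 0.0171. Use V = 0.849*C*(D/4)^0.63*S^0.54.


For a full circular pipe, R = D/4 = 0.167/4 = 0.0418 m.
V = 0.849 * 116 * 0.0418^0.63 * 0.0171^0.54
  = 0.849 * 116 * 0.135211 * 0.111127
  = 1.4798 m/s.
Pipe area A = pi*D^2/4 = pi*0.167^2/4 = 0.0219 m^2.
Q = A * V = 0.0219 * 1.4798 = 0.0324 m^3/s.

0.0324


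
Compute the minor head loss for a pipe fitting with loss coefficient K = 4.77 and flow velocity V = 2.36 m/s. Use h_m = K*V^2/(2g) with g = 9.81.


Minor loss formula: h_m = K * V^2/(2g).
V^2 = 2.36^2 = 5.5696.
V^2/(2g) = 5.5696 / 19.62 = 0.2839 m.
h_m = 4.77 * 0.2839 = 1.3541 m.

1.3541


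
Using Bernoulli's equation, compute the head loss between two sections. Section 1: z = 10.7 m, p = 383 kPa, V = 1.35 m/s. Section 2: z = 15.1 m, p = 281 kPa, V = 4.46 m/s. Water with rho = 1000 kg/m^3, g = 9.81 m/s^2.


Total head at each section: H = z + p/(rho*g) + V^2/(2g).
H1 = 10.7 + 383*1000/(1000*9.81) + 1.35^2/(2*9.81)
   = 10.7 + 39.042 + 0.0929
   = 49.835 m.
H2 = 15.1 + 281*1000/(1000*9.81) + 4.46^2/(2*9.81)
   = 15.1 + 28.644 + 1.0138
   = 44.758 m.
h_L = H1 - H2 = 49.835 - 44.758 = 5.077 m.

5.077


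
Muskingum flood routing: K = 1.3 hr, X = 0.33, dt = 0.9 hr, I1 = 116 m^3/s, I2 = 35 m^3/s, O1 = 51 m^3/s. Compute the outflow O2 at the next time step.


Muskingum coefficients:
denom = 2*K*(1-X) + dt = 2*1.3*(1-0.33) + 0.9 = 2.642.
C0 = (dt - 2*K*X)/denom = (0.9 - 2*1.3*0.33)/2.642 = 0.0159.
C1 = (dt + 2*K*X)/denom = (0.9 + 2*1.3*0.33)/2.642 = 0.6654.
C2 = (2*K*(1-X) - dt)/denom = 0.3187.
O2 = C0*I2 + C1*I1 + C2*O1
   = 0.0159*35 + 0.6654*116 + 0.3187*51
   = 94.0 m^3/s.

94.0


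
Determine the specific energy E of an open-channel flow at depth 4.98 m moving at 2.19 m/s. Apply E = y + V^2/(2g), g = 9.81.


Specific energy E = y + V^2/(2g).
Velocity head = V^2/(2g) = 2.19^2 / (2*9.81) = 4.7961 / 19.62 = 0.2444 m.
E = 4.98 + 0.2444 = 5.2244 m.

5.2244


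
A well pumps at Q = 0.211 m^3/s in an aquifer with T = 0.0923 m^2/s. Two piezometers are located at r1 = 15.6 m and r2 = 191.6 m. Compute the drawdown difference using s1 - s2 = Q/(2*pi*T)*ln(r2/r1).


Thiem equation: s1 - s2 = Q/(2*pi*T) * ln(r2/r1).
ln(r2/r1) = ln(191.6/15.6) = 2.5081.
Q/(2*pi*T) = 0.211 / (2*pi*0.0923) = 0.211 / 0.5799 = 0.3638.
s1 - s2 = 0.3638 * 2.5081 = 0.9125 m.

0.9125


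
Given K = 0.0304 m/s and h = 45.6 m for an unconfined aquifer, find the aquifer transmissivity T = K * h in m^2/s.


Transmissivity is defined as T = K * h.
T = 0.0304 * 45.6
  = 1.3862 m^2/s.

1.3862


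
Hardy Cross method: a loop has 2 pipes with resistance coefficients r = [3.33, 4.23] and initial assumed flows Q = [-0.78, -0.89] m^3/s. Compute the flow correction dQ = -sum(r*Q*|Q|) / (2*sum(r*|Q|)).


Numerator terms (r*Q*|Q|): 3.33*-0.78*|-0.78| = -2.026; 4.23*-0.89*|-0.89| = -3.3506.
Sum of numerator = -5.3766.
Denominator terms (r*|Q|): 3.33*|-0.78| = 2.5974; 4.23*|-0.89| = 3.7647.
2 * sum of denominator = 2 * 6.3621 = 12.7242.
dQ = --5.3766 / 12.7242 = 0.4225 m^3/s.

0.4225


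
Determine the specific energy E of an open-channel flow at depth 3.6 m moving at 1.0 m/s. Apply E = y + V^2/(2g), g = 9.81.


Specific energy E = y + V^2/(2g).
Velocity head = V^2/(2g) = 1.0^2 / (2*9.81) = 1.0 / 19.62 = 0.051 m.
E = 3.6 + 0.051 = 3.651 m.

3.651


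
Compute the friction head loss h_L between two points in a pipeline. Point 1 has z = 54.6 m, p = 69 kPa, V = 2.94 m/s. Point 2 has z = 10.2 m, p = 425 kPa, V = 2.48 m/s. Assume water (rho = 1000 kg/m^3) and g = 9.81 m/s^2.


Total head at each section: H = z + p/(rho*g) + V^2/(2g).
H1 = 54.6 + 69*1000/(1000*9.81) + 2.94^2/(2*9.81)
   = 54.6 + 7.034 + 0.4406
   = 62.074 m.
H2 = 10.2 + 425*1000/(1000*9.81) + 2.48^2/(2*9.81)
   = 10.2 + 43.323 + 0.3135
   = 53.837 m.
h_L = H1 - H2 = 62.074 - 53.837 = 8.238 m.

8.238


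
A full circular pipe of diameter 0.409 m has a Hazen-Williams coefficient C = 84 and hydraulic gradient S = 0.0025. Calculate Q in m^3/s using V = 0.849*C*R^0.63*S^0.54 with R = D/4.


For a full circular pipe, R = D/4 = 0.409/4 = 0.1022 m.
V = 0.849 * 84 * 0.1022^0.63 * 0.0025^0.54
  = 0.849 * 84 * 0.237732 * 0.039345
  = 0.6671 m/s.
Pipe area A = pi*D^2/4 = pi*0.409^2/4 = 0.1314 m^2.
Q = A * V = 0.1314 * 0.6671 = 0.0876 m^3/s.

0.0876


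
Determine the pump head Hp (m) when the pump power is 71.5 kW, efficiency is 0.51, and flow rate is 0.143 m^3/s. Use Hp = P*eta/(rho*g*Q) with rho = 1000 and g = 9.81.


Pump head formula: Hp = P * eta / (rho * g * Q).
Numerator: P * eta = 71.5 * 1000 * 0.51 = 36465.0 W.
Denominator: rho * g * Q = 1000 * 9.81 * 0.143 = 1402.83.
Hp = 36465.0 / 1402.83 = 25.99 m.

25.99


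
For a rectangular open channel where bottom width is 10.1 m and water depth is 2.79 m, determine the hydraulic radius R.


For a rectangular section:
Flow area A = b * y = 10.1 * 2.79 = 28.18 m^2.
Wetted perimeter P = b + 2y = 10.1 + 2*2.79 = 15.68 m.
Hydraulic radius R = A/P = 28.18 / 15.68 = 1.7971 m.

1.7971


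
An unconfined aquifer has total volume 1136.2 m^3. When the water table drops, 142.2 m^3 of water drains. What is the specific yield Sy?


Specific yield Sy = Volume drained / Total volume.
Sy = 142.2 / 1136.2
   = 0.1252.

0.1252


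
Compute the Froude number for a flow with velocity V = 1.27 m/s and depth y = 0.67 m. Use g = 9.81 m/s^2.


The Froude number is defined as Fr = V / sqrt(g*y).
g*y = 9.81 * 0.67 = 6.5727.
sqrt(g*y) = sqrt(6.5727) = 2.5637.
Fr = 1.27 / 2.5637 = 0.4954.

0.4954


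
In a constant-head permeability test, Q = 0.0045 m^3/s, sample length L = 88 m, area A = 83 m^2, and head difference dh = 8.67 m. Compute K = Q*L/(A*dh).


From K = Q*L / (A*dh):
Numerator: Q*L = 0.0045 * 88 = 0.396.
Denominator: A*dh = 83 * 8.67 = 719.61.
K = 0.396 / 719.61 = 0.00055 m/s.

0.00055


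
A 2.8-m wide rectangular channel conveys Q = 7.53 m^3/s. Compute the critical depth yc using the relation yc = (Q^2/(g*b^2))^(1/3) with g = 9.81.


Using yc = (Q^2 / (g * b^2))^(1/3):
Q^2 = 7.53^2 = 56.7.
g * b^2 = 9.81 * 2.8^2 = 9.81 * 7.84 = 76.91.
Q^2 / (g*b^2) = 56.7 / 76.91 = 0.7372.
yc = 0.7372^(1/3) = 0.9034 m.

0.9034


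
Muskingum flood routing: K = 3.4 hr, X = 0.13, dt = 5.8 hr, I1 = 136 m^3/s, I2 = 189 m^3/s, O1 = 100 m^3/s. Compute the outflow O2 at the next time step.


Muskingum coefficients:
denom = 2*K*(1-X) + dt = 2*3.4*(1-0.13) + 5.8 = 11.716.
C0 = (dt - 2*K*X)/denom = (5.8 - 2*3.4*0.13)/11.716 = 0.4196.
C1 = (dt + 2*K*X)/denom = (5.8 + 2*3.4*0.13)/11.716 = 0.5705.
C2 = (2*K*(1-X) - dt)/denom = 0.0099.
O2 = C0*I2 + C1*I1 + C2*O1
   = 0.4196*189 + 0.5705*136 + 0.0099*100
   = 157.88 m^3/s.

157.88


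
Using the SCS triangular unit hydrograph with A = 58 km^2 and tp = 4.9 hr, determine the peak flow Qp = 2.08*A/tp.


SCS formula: Qp = 2.08 * A / tp.
Qp = 2.08 * 58 / 4.9
   = 120.64 / 4.9
   = 24.62 m^3/s per cm.

24.62


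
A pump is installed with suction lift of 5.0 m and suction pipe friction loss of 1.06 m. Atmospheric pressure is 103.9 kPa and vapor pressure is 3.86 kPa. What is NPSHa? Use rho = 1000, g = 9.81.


NPSHa = p_atm/(rho*g) - z_s - hf_s - p_vap/(rho*g).
p_atm/(rho*g) = 103.9*1000 / (1000*9.81) = 10.591 m.
p_vap/(rho*g) = 3.86*1000 / (1000*9.81) = 0.393 m.
NPSHa = 10.591 - 5.0 - 1.06 - 0.393
      = 4.14 m.

4.14


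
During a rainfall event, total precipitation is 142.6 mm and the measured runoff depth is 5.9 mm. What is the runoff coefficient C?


The runoff coefficient C = runoff depth / rainfall depth.
C = 5.9 / 142.6
  = 0.0414.

0.0414


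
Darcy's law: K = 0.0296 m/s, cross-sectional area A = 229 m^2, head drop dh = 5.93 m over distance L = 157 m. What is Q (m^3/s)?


Darcy's law: Q = K * A * i, where i = dh/L.
Hydraulic gradient i = 5.93 / 157 = 0.037771.
Q = 0.0296 * 229 * 0.037771
  = 0.256 m^3/s.

0.256


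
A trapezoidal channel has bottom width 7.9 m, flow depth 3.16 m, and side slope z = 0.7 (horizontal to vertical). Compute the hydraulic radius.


For a trapezoidal section with side slope z:
A = (b + z*y)*y = (7.9 + 0.7*3.16)*3.16 = 31.954 m^2.
P = b + 2*y*sqrt(1 + z^2) = 7.9 + 2*3.16*sqrt(1 + 0.7^2) = 15.615 m.
R = A/P = 31.954 / 15.615 = 2.0464 m.

2.0464


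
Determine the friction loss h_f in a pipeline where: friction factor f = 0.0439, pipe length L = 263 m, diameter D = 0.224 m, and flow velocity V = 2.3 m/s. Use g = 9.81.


Darcy-Weisbach equation: h_f = f * (L/D) * V^2/(2g).
f * L/D = 0.0439 * 263/0.224 = 51.5433.
V^2/(2g) = 2.3^2 / (2*9.81) = 5.29 / 19.62 = 0.2696 m.
h_f = 51.5433 * 0.2696 = 13.897 m.

13.897


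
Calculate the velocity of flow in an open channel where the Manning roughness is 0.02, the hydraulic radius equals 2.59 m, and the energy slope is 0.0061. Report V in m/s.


Manning's equation gives V = (1/n) * R^(2/3) * S^(1/2).
First, compute R^(2/3) = 2.59^(2/3) = 1.886.
Next, S^(1/2) = 0.0061^(1/2) = 0.078102.
Then 1/n = 1/0.02 = 50.0.
V = 50.0 * 1.886 * 0.078102 = 7.3649 m/s.

7.3649


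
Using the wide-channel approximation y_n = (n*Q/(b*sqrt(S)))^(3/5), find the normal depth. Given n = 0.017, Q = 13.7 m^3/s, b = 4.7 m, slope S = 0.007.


We use the wide-channel approximation y_n = (n*Q/(b*sqrt(S)))^(3/5).
sqrt(S) = sqrt(0.007) = 0.083666.
Numerator: n*Q = 0.017 * 13.7 = 0.2329.
Denominator: b*sqrt(S) = 4.7 * 0.083666 = 0.39323.
arg = 0.5923.
y_n = 0.5923^(3/5) = 0.7303 m.

0.7303


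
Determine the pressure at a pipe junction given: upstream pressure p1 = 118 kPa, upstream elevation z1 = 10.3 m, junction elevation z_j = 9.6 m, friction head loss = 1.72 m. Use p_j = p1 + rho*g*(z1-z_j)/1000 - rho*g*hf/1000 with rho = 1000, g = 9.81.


Junction pressure: p_j = p1 + rho*g*(z1 - z_j)/1000 - rho*g*hf/1000.
Elevation term = 1000*9.81*(10.3 - 9.6)/1000 = 6.867 kPa.
Friction term = 1000*9.81*1.72/1000 = 16.873 kPa.
p_j = 118 + 6.867 - 16.873 = 107.99 kPa.

107.99


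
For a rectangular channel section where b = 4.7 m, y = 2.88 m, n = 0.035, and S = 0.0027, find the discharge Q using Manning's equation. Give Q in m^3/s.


For a rectangular channel, the cross-sectional area A = b * y = 4.7 * 2.88 = 13.54 m^2.
The wetted perimeter P = b + 2y = 4.7 + 2*2.88 = 10.46 m.
Hydraulic radius R = A/P = 13.54/10.46 = 1.2941 m.
Velocity V = (1/n)*R^(2/3)*S^(1/2) = (1/0.035)*1.2941^(2/3)*0.0027^(1/2) = 1.763 m/s.
Discharge Q = A * V = 13.54 * 1.763 = 23.864 m^3/s.

23.864


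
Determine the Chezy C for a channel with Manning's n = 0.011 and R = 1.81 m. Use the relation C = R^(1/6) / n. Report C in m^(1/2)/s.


The Chezy coefficient relates to Manning's n through C = R^(1/6) / n.
R^(1/6) = 1.81^(1/6) = 1.103942.
C = 1.103942 / 0.011 = 100.36 m^(1/2)/s.

100.36


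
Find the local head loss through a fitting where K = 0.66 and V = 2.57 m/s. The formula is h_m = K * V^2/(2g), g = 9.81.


Minor loss formula: h_m = K * V^2/(2g).
V^2 = 2.57^2 = 6.6049.
V^2/(2g) = 6.6049 / 19.62 = 0.3366 m.
h_m = 0.66 * 0.3366 = 0.2222 m.

0.2222


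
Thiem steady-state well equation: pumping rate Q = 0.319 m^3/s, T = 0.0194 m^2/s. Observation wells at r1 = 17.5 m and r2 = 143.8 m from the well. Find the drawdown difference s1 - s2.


Thiem equation: s1 - s2 = Q/(2*pi*T) * ln(r2/r1).
ln(r2/r1) = ln(143.8/17.5) = 2.1062.
Q/(2*pi*T) = 0.319 / (2*pi*0.0194) = 0.319 / 0.1219 = 2.617.
s1 - s2 = 2.617 * 2.1062 = 5.5121 m.

5.5121


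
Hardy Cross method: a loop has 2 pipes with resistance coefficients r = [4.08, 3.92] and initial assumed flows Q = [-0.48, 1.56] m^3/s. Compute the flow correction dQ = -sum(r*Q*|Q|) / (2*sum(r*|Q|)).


Numerator terms (r*Q*|Q|): 4.08*-0.48*|-0.48| = -0.94; 3.92*1.56*|1.56| = 9.5397.
Sum of numerator = 8.5997.
Denominator terms (r*|Q|): 4.08*|-0.48| = 1.9584; 3.92*|1.56| = 6.1152.
2 * sum of denominator = 2 * 8.0736 = 16.1472.
dQ = -8.5997 / 16.1472 = -0.5326 m^3/s.

-0.5326


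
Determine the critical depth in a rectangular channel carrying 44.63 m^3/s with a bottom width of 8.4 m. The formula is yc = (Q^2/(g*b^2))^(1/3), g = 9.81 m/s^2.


Using yc = (Q^2 / (g * b^2))^(1/3):
Q^2 = 44.63^2 = 1991.84.
g * b^2 = 9.81 * 8.4^2 = 9.81 * 70.56 = 692.19.
Q^2 / (g*b^2) = 1991.84 / 692.19 = 2.8776.
yc = 2.8776^(1/3) = 1.4224 m.

1.4224


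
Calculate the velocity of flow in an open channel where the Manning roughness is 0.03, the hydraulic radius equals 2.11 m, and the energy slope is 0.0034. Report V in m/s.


Manning's equation gives V = (1/n) * R^(2/3) * S^(1/2).
First, compute R^(2/3) = 2.11^(2/3) = 1.6451.
Next, S^(1/2) = 0.0034^(1/2) = 0.05831.
Then 1/n = 1/0.03 = 33.33.
V = 33.33 * 1.6451 * 0.05831 = 3.1975 m/s.

3.1975


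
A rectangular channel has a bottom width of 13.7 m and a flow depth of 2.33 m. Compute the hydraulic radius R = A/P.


For a rectangular section:
Flow area A = b * y = 13.7 * 2.33 = 31.92 m^2.
Wetted perimeter P = b + 2y = 13.7 + 2*2.33 = 18.36 m.
Hydraulic radius R = A/P = 31.92 / 18.36 = 1.7386 m.

1.7386


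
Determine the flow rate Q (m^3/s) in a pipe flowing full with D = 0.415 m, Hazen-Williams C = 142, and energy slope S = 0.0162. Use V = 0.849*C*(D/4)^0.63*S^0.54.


For a full circular pipe, R = D/4 = 0.415/4 = 0.1037 m.
V = 0.849 * 142 * 0.1037^0.63 * 0.0162^0.54
  = 0.849 * 142 * 0.239923 * 0.107929
  = 3.1218 m/s.
Pipe area A = pi*D^2/4 = pi*0.415^2/4 = 0.1353 m^2.
Q = A * V = 0.1353 * 3.1218 = 0.4223 m^3/s.

0.4223


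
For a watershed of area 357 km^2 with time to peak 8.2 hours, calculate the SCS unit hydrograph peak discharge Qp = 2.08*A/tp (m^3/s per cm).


SCS formula: Qp = 2.08 * A / tp.
Qp = 2.08 * 357 / 8.2
   = 742.56 / 8.2
   = 90.56 m^3/s per cm.

90.56


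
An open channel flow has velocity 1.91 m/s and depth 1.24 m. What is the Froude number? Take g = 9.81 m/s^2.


The Froude number is defined as Fr = V / sqrt(g*y).
g*y = 9.81 * 1.24 = 12.1644.
sqrt(g*y) = sqrt(12.1644) = 3.4877.
Fr = 1.91 / 3.4877 = 0.5476.

0.5476


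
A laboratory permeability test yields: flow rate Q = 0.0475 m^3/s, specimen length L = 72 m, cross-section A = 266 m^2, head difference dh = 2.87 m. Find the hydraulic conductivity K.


From K = Q*L / (A*dh):
Numerator: Q*L = 0.0475 * 72 = 3.42.
Denominator: A*dh = 266 * 2.87 = 763.42.
K = 3.42 / 763.42 = 0.00448 m/s.

0.00448


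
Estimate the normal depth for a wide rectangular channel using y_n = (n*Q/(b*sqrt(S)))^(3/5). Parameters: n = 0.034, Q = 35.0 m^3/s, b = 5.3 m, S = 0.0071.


We use the wide-channel approximation y_n = (n*Q/(b*sqrt(S)))^(3/5).
sqrt(S) = sqrt(0.0071) = 0.084261.
Numerator: n*Q = 0.034 * 35.0 = 1.19.
Denominator: b*sqrt(S) = 5.3 * 0.084261 = 0.446583.
arg = 2.6647.
y_n = 2.6647^(3/5) = 1.8005 m.

1.8005


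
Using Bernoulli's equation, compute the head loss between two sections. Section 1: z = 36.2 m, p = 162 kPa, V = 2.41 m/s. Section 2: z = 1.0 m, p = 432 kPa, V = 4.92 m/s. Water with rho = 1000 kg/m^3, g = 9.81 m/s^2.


Total head at each section: H = z + p/(rho*g) + V^2/(2g).
H1 = 36.2 + 162*1000/(1000*9.81) + 2.41^2/(2*9.81)
   = 36.2 + 16.514 + 0.296
   = 53.01 m.
H2 = 1.0 + 432*1000/(1000*9.81) + 4.92^2/(2*9.81)
   = 1.0 + 44.037 + 1.2338
   = 46.27 m.
h_L = H1 - H2 = 53.01 - 46.27 = 6.739 m.

6.739


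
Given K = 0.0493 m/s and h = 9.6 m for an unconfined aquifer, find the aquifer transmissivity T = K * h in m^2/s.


Transmissivity is defined as T = K * h.
T = 0.0493 * 9.6
  = 0.4733 m^2/s.

0.4733


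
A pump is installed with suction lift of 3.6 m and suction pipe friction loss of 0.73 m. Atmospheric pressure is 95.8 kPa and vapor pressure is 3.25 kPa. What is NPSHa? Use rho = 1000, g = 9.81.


NPSHa = p_atm/(rho*g) - z_s - hf_s - p_vap/(rho*g).
p_atm/(rho*g) = 95.8*1000 / (1000*9.81) = 9.766 m.
p_vap/(rho*g) = 3.25*1000 / (1000*9.81) = 0.331 m.
NPSHa = 9.766 - 3.6 - 0.73 - 0.331
      = 5.1 m.

5.1


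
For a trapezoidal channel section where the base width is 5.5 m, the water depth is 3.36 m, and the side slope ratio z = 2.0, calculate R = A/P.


For a trapezoidal section with side slope z:
A = (b + z*y)*y = (5.5 + 2.0*3.36)*3.36 = 41.059 m^2.
P = b + 2*y*sqrt(1 + z^2) = 5.5 + 2*3.36*sqrt(1 + 2.0^2) = 20.526 m.
R = A/P = 41.059 / 20.526 = 2.0003 m.

2.0003


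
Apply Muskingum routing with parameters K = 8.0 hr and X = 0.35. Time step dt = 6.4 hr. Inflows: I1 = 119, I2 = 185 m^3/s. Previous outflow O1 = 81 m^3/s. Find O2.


Muskingum coefficients:
denom = 2*K*(1-X) + dt = 2*8.0*(1-0.35) + 6.4 = 16.8.
C0 = (dt - 2*K*X)/denom = (6.4 - 2*8.0*0.35)/16.8 = 0.0476.
C1 = (dt + 2*K*X)/denom = (6.4 + 2*8.0*0.35)/16.8 = 0.7143.
C2 = (2*K*(1-X) - dt)/denom = 0.2381.
O2 = C0*I2 + C1*I1 + C2*O1
   = 0.0476*185 + 0.7143*119 + 0.2381*81
   = 113.1 m^3/s.

113.1


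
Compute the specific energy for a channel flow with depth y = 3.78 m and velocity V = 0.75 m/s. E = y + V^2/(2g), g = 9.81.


Specific energy E = y + V^2/(2g).
Velocity head = V^2/(2g) = 0.75^2 / (2*9.81) = 0.5625 / 19.62 = 0.0287 m.
E = 3.78 + 0.0287 = 3.8087 m.

3.8087


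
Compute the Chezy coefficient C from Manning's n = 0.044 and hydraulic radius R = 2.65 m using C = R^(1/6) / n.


The Chezy coefficient relates to Manning's n through C = R^(1/6) / n.
R^(1/6) = 2.65^(1/6) = 1.176362.
C = 1.176362 / 0.044 = 26.74 m^(1/2)/s.

26.74


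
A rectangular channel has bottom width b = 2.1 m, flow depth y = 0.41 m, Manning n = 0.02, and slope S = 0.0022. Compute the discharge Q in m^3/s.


For a rectangular channel, the cross-sectional area A = b * y = 2.1 * 0.41 = 0.86 m^2.
The wetted perimeter P = b + 2y = 2.1 + 2*0.41 = 2.92 m.
Hydraulic radius R = A/P = 0.86/2.92 = 0.2949 m.
Velocity V = (1/n)*R^(2/3)*S^(1/2) = (1/0.02)*0.2949^(2/3)*0.0022^(1/2) = 1.039 m/s.
Discharge Q = A * V = 0.86 * 1.039 = 0.895 m^3/s.

0.895


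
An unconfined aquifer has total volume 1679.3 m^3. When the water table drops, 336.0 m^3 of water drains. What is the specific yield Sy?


Specific yield Sy = Volume drained / Total volume.
Sy = 336.0 / 1679.3
   = 0.2001.

0.2001


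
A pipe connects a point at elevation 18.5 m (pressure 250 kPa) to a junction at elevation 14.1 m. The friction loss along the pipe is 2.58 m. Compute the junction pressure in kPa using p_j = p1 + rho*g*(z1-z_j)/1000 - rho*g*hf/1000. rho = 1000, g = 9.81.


Junction pressure: p_j = p1 + rho*g*(z1 - z_j)/1000 - rho*g*hf/1000.
Elevation term = 1000*9.81*(18.5 - 14.1)/1000 = 43.164 kPa.
Friction term = 1000*9.81*2.58/1000 = 25.31 kPa.
p_j = 250 + 43.164 - 25.31 = 267.85 kPa.

267.85


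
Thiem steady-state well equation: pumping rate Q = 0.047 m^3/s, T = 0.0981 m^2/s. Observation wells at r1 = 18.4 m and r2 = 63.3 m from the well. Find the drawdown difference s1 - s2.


Thiem equation: s1 - s2 = Q/(2*pi*T) * ln(r2/r1).
ln(r2/r1) = ln(63.3/18.4) = 1.2355.
Q/(2*pi*T) = 0.047 / (2*pi*0.0981) = 0.047 / 0.6164 = 0.0763.
s1 - s2 = 0.0763 * 1.2355 = 0.0942 m.

0.0942


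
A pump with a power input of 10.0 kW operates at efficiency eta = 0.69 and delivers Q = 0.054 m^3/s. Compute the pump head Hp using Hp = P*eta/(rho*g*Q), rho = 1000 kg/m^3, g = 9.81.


Pump head formula: Hp = P * eta / (rho * g * Q).
Numerator: P * eta = 10.0 * 1000 * 0.69 = 6900.0 W.
Denominator: rho * g * Q = 1000 * 9.81 * 0.054 = 529.74.
Hp = 6900.0 / 529.74 = 13.03 m.

13.03


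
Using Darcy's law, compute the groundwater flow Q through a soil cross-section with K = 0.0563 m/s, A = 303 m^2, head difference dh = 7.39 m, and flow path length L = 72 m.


Darcy's law: Q = K * A * i, where i = dh/L.
Hydraulic gradient i = 7.39 / 72 = 0.102639.
Q = 0.0563 * 303 * 0.102639
  = 1.7509 m^3/s.

1.7509


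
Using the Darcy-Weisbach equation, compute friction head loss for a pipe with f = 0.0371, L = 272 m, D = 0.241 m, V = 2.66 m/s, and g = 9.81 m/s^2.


Darcy-Weisbach equation: h_f = f * (L/D) * V^2/(2g).
f * L/D = 0.0371 * 272/0.241 = 41.8722.
V^2/(2g) = 2.66^2 / (2*9.81) = 7.0756 / 19.62 = 0.3606 m.
h_f = 41.8722 * 0.3606 = 15.1 m.

15.1


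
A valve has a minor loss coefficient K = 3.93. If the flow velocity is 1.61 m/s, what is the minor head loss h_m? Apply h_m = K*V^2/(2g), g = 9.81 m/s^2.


Minor loss formula: h_m = K * V^2/(2g).
V^2 = 1.61^2 = 2.5921.
V^2/(2g) = 2.5921 / 19.62 = 0.1321 m.
h_m = 3.93 * 0.1321 = 0.5192 m.

0.5192


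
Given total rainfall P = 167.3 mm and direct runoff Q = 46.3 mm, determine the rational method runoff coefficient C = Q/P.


The runoff coefficient C = runoff depth / rainfall depth.
C = 46.3 / 167.3
  = 0.2767.

0.2767


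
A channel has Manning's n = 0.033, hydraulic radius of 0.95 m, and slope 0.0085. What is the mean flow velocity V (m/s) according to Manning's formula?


Manning's equation gives V = (1/n) * R^(2/3) * S^(1/2).
First, compute R^(2/3) = 0.95^(2/3) = 0.9664.
Next, S^(1/2) = 0.0085^(1/2) = 0.092195.
Then 1/n = 1/0.033 = 30.3.
V = 30.3 * 0.9664 * 0.092195 = 2.6999 m/s.

2.6999


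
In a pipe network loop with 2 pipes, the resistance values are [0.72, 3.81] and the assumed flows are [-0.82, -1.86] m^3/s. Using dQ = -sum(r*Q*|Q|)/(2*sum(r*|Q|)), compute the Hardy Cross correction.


Numerator terms (r*Q*|Q|): 0.72*-0.82*|-0.82| = -0.4841; 3.81*-1.86*|-1.86| = -13.1811.
Sum of numerator = -13.6652.
Denominator terms (r*|Q|): 0.72*|-0.82| = 0.5904; 3.81*|-1.86| = 7.0866.
2 * sum of denominator = 2 * 7.677 = 15.354.
dQ = --13.6652 / 15.354 = 0.89 m^3/s.

0.89


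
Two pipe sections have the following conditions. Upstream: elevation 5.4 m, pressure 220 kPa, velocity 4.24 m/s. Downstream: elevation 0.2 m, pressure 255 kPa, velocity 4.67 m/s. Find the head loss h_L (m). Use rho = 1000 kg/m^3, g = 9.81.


Total head at each section: H = z + p/(rho*g) + V^2/(2g).
H1 = 5.4 + 220*1000/(1000*9.81) + 4.24^2/(2*9.81)
   = 5.4 + 22.426 + 0.9163
   = 28.742 m.
H2 = 0.2 + 255*1000/(1000*9.81) + 4.67^2/(2*9.81)
   = 0.2 + 25.994 + 1.1116
   = 27.305 m.
h_L = H1 - H2 = 28.742 - 27.305 = 1.437 m.

1.437


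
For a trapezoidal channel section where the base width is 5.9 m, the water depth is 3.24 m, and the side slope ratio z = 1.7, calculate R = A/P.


For a trapezoidal section with side slope z:
A = (b + z*y)*y = (5.9 + 1.7*3.24)*3.24 = 36.962 m^2.
P = b + 2*y*sqrt(1 + z^2) = 5.9 + 2*3.24*sqrt(1 + 1.7^2) = 18.681 m.
R = A/P = 36.962 / 18.681 = 1.9786 m.

1.9786


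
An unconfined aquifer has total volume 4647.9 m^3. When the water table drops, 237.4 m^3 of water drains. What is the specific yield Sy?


Specific yield Sy = Volume drained / Total volume.
Sy = 237.4 / 4647.9
   = 0.0511.

0.0511


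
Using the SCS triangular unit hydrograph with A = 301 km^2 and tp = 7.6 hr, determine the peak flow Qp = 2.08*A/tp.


SCS formula: Qp = 2.08 * A / tp.
Qp = 2.08 * 301 / 7.6
   = 626.08 / 7.6
   = 82.38 m^3/s per cm.

82.38


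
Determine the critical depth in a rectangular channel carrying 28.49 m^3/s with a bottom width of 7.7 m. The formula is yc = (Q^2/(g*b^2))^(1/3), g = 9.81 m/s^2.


Using yc = (Q^2 / (g * b^2))^(1/3):
Q^2 = 28.49^2 = 811.68.
g * b^2 = 9.81 * 7.7^2 = 9.81 * 59.29 = 581.63.
Q^2 / (g*b^2) = 811.68 / 581.63 = 1.3955.
yc = 1.3955^(1/3) = 1.1175 m.

1.1175


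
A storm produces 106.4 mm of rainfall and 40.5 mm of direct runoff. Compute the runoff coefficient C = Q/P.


The runoff coefficient C = runoff depth / rainfall depth.
C = 40.5 / 106.4
  = 0.3806.

0.3806


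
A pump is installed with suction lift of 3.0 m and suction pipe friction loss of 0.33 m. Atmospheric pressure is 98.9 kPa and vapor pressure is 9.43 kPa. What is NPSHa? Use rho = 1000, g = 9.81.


NPSHa = p_atm/(rho*g) - z_s - hf_s - p_vap/(rho*g).
p_atm/(rho*g) = 98.9*1000 / (1000*9.81) = 10.082 m.
p_vap/(rho*g) = 9.43*1000 / (1000*9.81) = 0.961 m.
NPSHa = 10.082 - 3.0 - 0.33 - 0.961
      = 5.79 m.

5.79


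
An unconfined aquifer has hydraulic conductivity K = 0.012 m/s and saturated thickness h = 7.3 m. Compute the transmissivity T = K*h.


Transmissivity is defined as T = K * h.
T = 0.012 * 7.3
  = 0.0876 m^2/s.

0.0876


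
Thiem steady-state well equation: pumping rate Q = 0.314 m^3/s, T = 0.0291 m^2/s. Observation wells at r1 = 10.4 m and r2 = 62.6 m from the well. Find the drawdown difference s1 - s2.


Thiem equation: s1 - s2 = Q/(2*pi*T) * ln(r2/r1).
ln(r2/r1) = ln(62.6/10.4) = 1.795.
Q/(2*pi*T) = 0.314 / (2*pi*0.0291) = 0.314 / 0.1828 = 1.7173.
s1 - s2 = 1.7173 * 1.795 = 3.0826 m.

3.0826


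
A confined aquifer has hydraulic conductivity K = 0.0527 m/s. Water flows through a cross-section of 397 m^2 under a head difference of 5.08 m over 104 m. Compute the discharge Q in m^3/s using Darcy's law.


Darcy's law: Q = K * A * i, where i = dh/L.
Hydraulic gradient i = 5.08 / 104 = 0.048846.
Q = 0.0527 * 397 * 0.048846
  = 1.022 m^3/s.

1.022


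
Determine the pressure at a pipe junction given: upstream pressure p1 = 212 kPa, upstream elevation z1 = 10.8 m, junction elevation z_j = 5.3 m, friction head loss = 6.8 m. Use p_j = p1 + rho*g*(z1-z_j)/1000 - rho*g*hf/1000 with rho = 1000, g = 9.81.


Junction pressure: p_j = p1 + rho*g*(z1 - z_j)/1000 - rho*g*hf/1000.
Elevation term = 1000*9.81*(10.8 - 5.3)/1000 = 53.955 kPa.
Friction term = 1000*9.81*6.8/1000 = 66.708 kPa.
p_j = 212 + 53.955 - 66.708 = 199.25 kPa.

199.25


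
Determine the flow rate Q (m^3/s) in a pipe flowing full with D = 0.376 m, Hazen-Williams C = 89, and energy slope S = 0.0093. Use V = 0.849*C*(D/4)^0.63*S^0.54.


For a full circular pipe, R = D/4 = 0.376/4 = 0.094 m.
V = 0.849 * 89 * 0.094^0.63 * 0.0093^0.54
  = 0.849 * 89 * 0.225461 * 0.07998
  = 1.3625 m/s.
Pipe area A = pi*D^2/4 = pi*0.376^2/4 = 0.111 m^2.
Q = A * V = 0.111 * 1.3625 = 0.1513 m^3/s.

0.1513


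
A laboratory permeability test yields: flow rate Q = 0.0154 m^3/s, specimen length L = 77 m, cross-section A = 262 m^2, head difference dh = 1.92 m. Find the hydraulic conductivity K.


From K = Q*L / (A*dh):
Numerator: Q*L = 0.0154 * 77 = 1.1858.
Denominator: A*dh = 262 * 1.92 = 503.04.
K = 1.1858 / 503.04 = 0.002357 m/s.

0.002357


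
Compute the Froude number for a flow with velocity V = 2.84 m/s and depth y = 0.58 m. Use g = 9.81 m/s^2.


The Froude number is defined as Fr = V / sqrt(g*y).
g*y = 9.81 * 0.58 = 5.6898.
sqrt(g*y) = sqrt(5.6898) = 2.3853.
Fr = 2.84 / 2.3853 = 1.1906.

1.1906


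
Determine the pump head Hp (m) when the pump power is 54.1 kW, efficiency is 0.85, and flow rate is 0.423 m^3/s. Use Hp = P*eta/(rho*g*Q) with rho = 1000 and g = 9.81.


Pump head formula: Hp = P * eta / (rho * g * Q).
Numerator: P * eta = 54.1 * 1000 * 0.85 = 45985.0 W.
Denominator: rho * g * Q = 1000 * 9.81 * 0.423 = 4149.63.
Hp = 45985.0 / 4149.63 = 11.08 m.

11.08


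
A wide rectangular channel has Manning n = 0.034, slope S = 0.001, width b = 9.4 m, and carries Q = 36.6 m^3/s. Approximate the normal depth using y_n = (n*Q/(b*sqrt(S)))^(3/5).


We use the wide-channel approximation y_n = (n*Q/(b*sqrt(S)))^(3/5).
sqrt(S) = sqrt(0.001) = 0.031623.
Numerator: n*Q = 0.034 * 36.6 = 1.2444.
Denominator: b*sqrt(S) = 9.4 * 0.031623 = 0.297256.
arg = 4.1863.
y_n = 4.1863^(3/5) = 2.361 m.

2.361


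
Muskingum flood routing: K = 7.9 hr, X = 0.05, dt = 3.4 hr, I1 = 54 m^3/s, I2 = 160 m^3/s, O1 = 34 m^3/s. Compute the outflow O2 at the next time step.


Muskingum coefficients:
denom = 2*K*(1-X) + dt = 2*7.9*(1-0.05) + 3.4 = 18.41.
C0 = (dt - 2*K*X)/denom = (3.4 - 2*7.9*0.05)/18.41 = 0.1418.
C1 = (dt + 2*K*X)/denom = (3.4 + 2*7.9*0.05)/18.41 = 0.2276.
C2 = (2*K*(1-X) - dt)/denom = 0.6306.
O2 = C0*I2 + C1*I1 + C2*O1
   = 0.1418*160 + 0.2276*54 + 0.6306*34
   = 56.41 m^3/s.

56.41


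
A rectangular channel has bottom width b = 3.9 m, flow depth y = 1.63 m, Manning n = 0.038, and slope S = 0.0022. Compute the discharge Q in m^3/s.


For a rectangular channel, the cross-sectional area A = b * y = 3.9 * 1.63 = 6.36 m^2.
The wetted perimeter P = b + 2y = 3.9 + 2*1.63 = 7.16 m.
Hydraulic radius R = A/P = 6.36/7.16 = 0.8878 m.
Velocity V = (1/n)*R^(2/3)*S^(1/2) = (1/0.038)*0.8878^(2/3)*0.0022^(1/2) = 1.1402 m/s.
Discharge Q = A * V = 6.36 * 1.1402 = 7.248 m^3/s.

7.248


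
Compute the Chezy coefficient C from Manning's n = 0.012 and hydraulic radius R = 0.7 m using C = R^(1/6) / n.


The Chezy coefficient relates to Manning's n through C = R^(1/6) / n.
R^(1/6) = 0.7^(1/6) = 0.942287.
C = 0.942287 / 0.012 = 78.52 m^(1/2)/s.

78.52


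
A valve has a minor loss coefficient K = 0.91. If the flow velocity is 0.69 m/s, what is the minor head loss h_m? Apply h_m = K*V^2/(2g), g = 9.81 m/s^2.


Minor loss formula: h_m = K * V^2/(2g).
V^2 = 0.69^2 = 0.4761.
V^2/(2g) = 0.4761 / 19.62 = 0.0243 m.
h_m = 0.91 * 0.0243 = 0.0221 m.

0.0221


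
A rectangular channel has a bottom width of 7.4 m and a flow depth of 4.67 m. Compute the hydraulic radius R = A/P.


For a rectangular section:
Flow area A = b * y = 7.4 * 4.67 = 34.56 m^2.
Wetted perimeter P = b + 2y = 7.4 + 2*4.67 = 16.74 m.
Hydraulic radius R = A/P = 34.56 / 16.74 = 2.0644 m.

2.0644


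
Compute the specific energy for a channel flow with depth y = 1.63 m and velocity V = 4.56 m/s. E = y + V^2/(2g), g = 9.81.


Specific energy E = y + V^2/(2g).
Velocity head = V^2/(2g) = 4.56^2 / (2*9.81) = 20.7936 / 19.62 = 1.0598 m.
E = 1.63 + 1.0598 = 2.6898 m.

2.6898


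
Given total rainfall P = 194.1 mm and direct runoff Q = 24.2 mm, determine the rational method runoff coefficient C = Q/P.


The runoff coefficient C = runoff depth / rainfall depth.
C = 24.2 / 194.1
  = 0.1247.

0.1247


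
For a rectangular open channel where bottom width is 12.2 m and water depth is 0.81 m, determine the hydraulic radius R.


For a rectangular section:
Flow area A = b * y = 12.2 * 0.81 = 9.88 m^2.
Wetted perimeter P = b + 2y = 12.2 + 2*0.81 = 13.82 m.
Hydraulic radius R = A/P = 9.88 / 13.82 = 0.7151 m.

0.7151
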